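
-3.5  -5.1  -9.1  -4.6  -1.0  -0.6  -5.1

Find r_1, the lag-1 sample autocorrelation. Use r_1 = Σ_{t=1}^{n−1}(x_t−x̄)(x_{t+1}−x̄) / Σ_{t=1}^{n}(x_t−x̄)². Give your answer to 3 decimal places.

0.257

Mean x̄ = (-3.5 − 5.1 − 9.1 − 4.6 − 1.0 − 0.6 − 5.1)/7 = -4.1429
Numerator Σ_{t=1}^{6}(x_t−x̄)(x_{t+1}−x̄) = 12.7024
Denominator Σ(x_t−x̄)² = 49.4571
r_1 = 12.7024 / 49.4571 = 0.257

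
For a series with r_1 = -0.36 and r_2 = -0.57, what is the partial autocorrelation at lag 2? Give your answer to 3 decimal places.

φ_{22} = (r_2 − r_1²) / (1 − r_1²)
r_1² = (-0.36)² = 0.1296
Numerator = -0.57 − 0.1296 = -0.6996; denominator = 1 − 0.1296 = 0.8704
φ_{22} = -0.6996 / 0.8704 = -0.804

-0.804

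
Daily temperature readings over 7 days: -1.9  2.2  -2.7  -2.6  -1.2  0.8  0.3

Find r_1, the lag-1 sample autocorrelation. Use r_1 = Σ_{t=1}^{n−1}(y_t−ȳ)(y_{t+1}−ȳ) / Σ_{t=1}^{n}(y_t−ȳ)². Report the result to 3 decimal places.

-0.180

Mean ȳ = (-1.9 + 2.2 − 2.7 − 2.6 − 1.2 + 0.8 + 0.3)/7 = -0.7286
Deviations from mean: -1.1714, 2.9286, -1.9714, -1.8714, -0.4714, 1.5286, 1.0286
Numerator Σ_{t=1}^{6}(y_t−ȳ)(y_{t+1}−ȳ) = -3.7808
Denominator Σ(y_t−ȳ)² = 20.9543
r_1 = -3.7808 / 20.9543 = -0.180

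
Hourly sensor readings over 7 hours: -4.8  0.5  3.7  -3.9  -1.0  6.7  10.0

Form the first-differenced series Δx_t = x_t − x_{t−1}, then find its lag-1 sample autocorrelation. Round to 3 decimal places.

First differences Δx: 5.3, 3.2, -7.6, 2.9, 7.7, 3.3
Mean of differences = 2.4667
Numerator Σ(Δx_t−Δx̄)(Δx_{t+1}−Δx̄) = -3.0378
Denominator Σ(Δx_t−Δx̄)² = 138.1733
r_1(Δx) = -3.0378 / 138.1733 = -0.022

-0.022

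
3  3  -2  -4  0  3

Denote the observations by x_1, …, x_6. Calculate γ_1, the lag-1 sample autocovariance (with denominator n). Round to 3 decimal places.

2.042

Mean x̄ = (3 + 3 − 2 − 4 + 0 + 3)/6 = 0.5000
Σ_{t=1}^{5}(x_t−x̄)(x_{t+1}−x̄) = 12.2500
γ_1 = 12.2500 / 6 = 2.042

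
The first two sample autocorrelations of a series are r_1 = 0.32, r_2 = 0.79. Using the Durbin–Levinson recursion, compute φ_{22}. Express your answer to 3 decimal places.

φ_{22} = (r_2 − r_1²) / (1 − r_1²)
r_1² = (0.32)² = 0.1024
Numerator = 0.79 − 0.1024 = 0.6876; denominator = 1 − 0.1024 = 0.8976
φ_{22} = 0.6876 / 0.8976 = 0.766

0.766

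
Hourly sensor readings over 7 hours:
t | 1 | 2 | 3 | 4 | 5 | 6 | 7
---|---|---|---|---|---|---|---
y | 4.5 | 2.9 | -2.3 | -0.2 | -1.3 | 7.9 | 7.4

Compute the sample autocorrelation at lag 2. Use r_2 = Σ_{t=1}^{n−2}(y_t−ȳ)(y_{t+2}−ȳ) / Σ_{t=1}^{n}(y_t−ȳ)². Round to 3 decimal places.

-0.230

Mean ȳ = (4.5 + 2.9 − 2.3 − 0.2 − 1.3 + 7.9 + 7.4)/7 = 2.7000
Deviations from mean: 1.8000, 0.2000, -5.0000, -2.9000, -4.0000, 5.2000, 4.7000
Σ(y_t−ȳ)(y_{t+2}−ȳ) = (-9.0000) + (-0.5800) + (20.0000) + (-15.0800) + (-18.8000) = -23.4600
Denominator Σ(y_t−ȳ)² = 101.8200
r_2 = -23.4600 / 101.8200 = -0.230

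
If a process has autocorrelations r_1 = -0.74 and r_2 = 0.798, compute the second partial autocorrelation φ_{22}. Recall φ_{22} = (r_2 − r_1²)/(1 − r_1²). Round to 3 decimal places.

0.553

φ_{22} = (r_2 − r_1²) / (1 − r_1²)
r_1² = (-0.74)² = 0.5476
Numerator = 0.798 − 0.5476 = 0.2504; denominator = 1 − 0.5476 = 0.4524
φ_{22} = 0.2504 / 0.4524 = 0.553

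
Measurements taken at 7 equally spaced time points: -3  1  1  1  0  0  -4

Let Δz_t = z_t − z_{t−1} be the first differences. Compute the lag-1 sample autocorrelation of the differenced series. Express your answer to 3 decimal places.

First differences Δz: 4, 0, 0, -1, 0, -4
Mean of differences = -0.1667
Numerator Σ(Δz_t−Δz̄)(Δz_{t+1}−Δz̄) = -0.1944
Denominator Σ(Δz_t−Δz̄)² = 32.8333
r_1(Δz) = -0.1944 / 32.8333 = -0.006

-0.006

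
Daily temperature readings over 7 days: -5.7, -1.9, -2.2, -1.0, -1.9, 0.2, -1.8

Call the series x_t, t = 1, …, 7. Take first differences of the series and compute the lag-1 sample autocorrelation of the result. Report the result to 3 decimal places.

First differences Δx: 3.8, -0.3, 1.2, -0.9, 2.1, -2.0
Mean of differences = 0.6500
Numerator Σ(Δx_t−Δx̄)(Δx_{t+1}−Δx̄) = -10.4575
Denominator Σ(Δx_t−Δx̄)² = 22.6550
r_1(Δx) = -10.4575 / 22.6550 = -0.462

-0.462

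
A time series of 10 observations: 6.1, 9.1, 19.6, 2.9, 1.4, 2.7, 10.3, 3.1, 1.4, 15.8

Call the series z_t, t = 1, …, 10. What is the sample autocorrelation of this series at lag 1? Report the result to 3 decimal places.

Mean z̄ = (6.1 + 9.1 + 19.6 + 2.9 + 1.4 + 2.7 + 10.3 + 3.1 + 1.4 + 15.8)/10 = 7.2400
Numerator Σ_{t=1}^{9}(z_t−z̄)(z_{t+1}−z̄) = -33.2876
Denominator Σ(z_t−z̄)² = 364.9640
r_1 = -33.2876 / 364.9640 = -0.091

-0.091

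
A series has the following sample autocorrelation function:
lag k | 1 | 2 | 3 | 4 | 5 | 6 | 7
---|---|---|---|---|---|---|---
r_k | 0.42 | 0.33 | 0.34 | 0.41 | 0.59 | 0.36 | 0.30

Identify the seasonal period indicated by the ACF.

5

The largest autocorrelation is r_5 = 0.59; the remaining lags stay at or below 0.42. The elevated value at lag 1 (0.42), dropping to 0.33 at lag 2, reflects decaying short-term dependence rather than seasonality.
The dominant spike at lag 5 indicates a seasonal period of 5.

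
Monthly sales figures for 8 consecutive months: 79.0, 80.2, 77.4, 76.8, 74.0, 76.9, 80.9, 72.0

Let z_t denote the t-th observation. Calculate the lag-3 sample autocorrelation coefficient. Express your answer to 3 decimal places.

0.072

Mean z̄ = (79.0 + 80.2 + 77.4 + 76.8 + 74.0 + 76.9 + 80.9 + 72.0)/8 = 77.1500
Deviations from mean: 1.8500, 3.0500, 0.2500, -0.3500, -3.1500, -0.2500, 3.7500, -5.1500
Σ(z_t−z̄)(z_{t+3}−z̄) = (-0.6475) + (-9.6075) + (-0.0625) + (-1.3125) + (16.2225) = 4.5925
Denominator Σ(z_t−z̄)² = 63.4800
r_3 = 4.5925 / 63.4800 = 0.072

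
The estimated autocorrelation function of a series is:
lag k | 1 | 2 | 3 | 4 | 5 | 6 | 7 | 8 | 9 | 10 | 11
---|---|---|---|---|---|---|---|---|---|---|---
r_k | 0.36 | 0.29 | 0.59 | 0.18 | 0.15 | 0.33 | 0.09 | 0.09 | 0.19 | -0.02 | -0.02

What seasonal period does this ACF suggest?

The largest autocorrelation is r_3 = 0.59; the remaining lags stay at or below 0.36. The elevated value at lag 1 (0.36), dropping to 0.29 at lag 2, reflects decaying short-term dependence rather than seasonality.
The dominant spike at lag 3 indicates a seasonal period of 3.

3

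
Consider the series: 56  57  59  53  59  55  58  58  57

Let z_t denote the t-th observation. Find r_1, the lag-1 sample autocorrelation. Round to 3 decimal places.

Mean z̄ = (56 + 57 + 59 + 53 + 59 + 55 + 58 + 58 + 57)/9 = 56.8889
Numerator Σ_{t=1}^{8}(z_t−z̄)(z_{t+1}−z̄) = -21.0123
Denominator Σ(z_t−z̄)² = 30.8889
r_1 = -21.0123 / 30.8889 = -0.680

-0.680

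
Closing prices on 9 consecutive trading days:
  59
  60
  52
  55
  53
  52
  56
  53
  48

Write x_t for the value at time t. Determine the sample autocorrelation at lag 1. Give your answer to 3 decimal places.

Mean x̄ = (59 + 60 + 52 + 55 + 53 + 52 + 56 + 53 + 48)/9 = 54.2222
Numerator Σ_{t=1}^{8}(x_t−x̄)(x_{t+1}−x̄) = 16.2840
Denominator Σ(x_t−x̄)² = 111.5556
r_1 = 16.2840 / 111.5556 = 0.146

0.146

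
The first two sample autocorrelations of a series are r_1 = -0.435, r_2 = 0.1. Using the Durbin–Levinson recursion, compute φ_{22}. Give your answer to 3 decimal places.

-0.110

φ_{22} = (r_2 − r_1²) / (1 − r_1²)
r_1² = (-0.435)² = 0.189225
Numerator = 0.1 − 0.1892 = -0.0892; denominator = 1 − 0.1892 = 0.8108
φ_{22} = -0.0892 / 0.8108 = -0.110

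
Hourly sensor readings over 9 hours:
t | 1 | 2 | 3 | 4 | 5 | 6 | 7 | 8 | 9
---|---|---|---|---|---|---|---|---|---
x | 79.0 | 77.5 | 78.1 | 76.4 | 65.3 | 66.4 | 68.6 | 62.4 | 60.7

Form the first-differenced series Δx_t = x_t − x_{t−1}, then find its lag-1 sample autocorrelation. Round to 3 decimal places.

-0.266

First differences Δx: -1.5, 0.6, -1.7, -11.1, 1.1, 2.2, -6.2, -1.7
Mean of differences = -2.2875
Numerator Σ(Δx_t−Δx̄)(Δx_{t+1}−Δx̄) = -35.7139
Denominator Σ(Δx_t−Δx̄)² = 134.2288
r_1(Δx) = -35.7139 / 134.2288 = -0.266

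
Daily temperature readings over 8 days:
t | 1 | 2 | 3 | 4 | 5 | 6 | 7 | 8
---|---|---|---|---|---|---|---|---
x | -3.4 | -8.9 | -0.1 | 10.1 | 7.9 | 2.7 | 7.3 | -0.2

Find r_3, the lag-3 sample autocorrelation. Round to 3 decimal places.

Mean x̄ = (-3.4 − 8.9 − 0.1 + 10.1 + 7.9 + 2.7 + 7.3 − 0.2)/8 = 1.9250
Deviations from mean: -5.3250, -10.8250, -2.0250, 8.1750, 5.9750, 0.7750, 5.3750, -2.1250
Numerator Σ_{t=1}^{5}(x_t−x̄)(x_{t+3}−x̄) = -78.5369
Denominator Σ(x_t−x̄)² = 286.1750
r_3 = -78.5369 / 286.1750 = -0.274

-0.274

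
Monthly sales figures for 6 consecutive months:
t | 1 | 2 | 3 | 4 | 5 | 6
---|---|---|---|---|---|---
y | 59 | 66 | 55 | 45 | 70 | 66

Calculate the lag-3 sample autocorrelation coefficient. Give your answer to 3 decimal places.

Mean ȳ = (59 + 66 + 55 + 45 + 70 + 66)/6 = 60.1667
Deviations from mean: -1.1667, 5.8333, -5.1667, -15.1667, 9.8333, 5.8333
Numerator Σ_{t=1}^{3}(y_t−ȳ)(y_{t+3}−ȳ) = 44.9167
Denominator Σ(y_t−ȳ)² = 422.8333
r_3 = 44.9167 / 422.8333 = 0.106

0.106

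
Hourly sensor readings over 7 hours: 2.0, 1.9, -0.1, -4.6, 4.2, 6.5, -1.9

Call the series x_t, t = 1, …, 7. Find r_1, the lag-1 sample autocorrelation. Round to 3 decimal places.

Mean x̄ = (2.0 + 1.9 − 0.1 − 4.6 + 4.2 + 6.5 − 1.9)/7 = 1.1429
Σ(x_t−x̄)(x_{t+1}−x̄) = (0.6490) + (-0.9410) + (7.1376) + (-17.5567) + (16.3776) + (-16.3010) = -10.6347
Denominator Σ(x_t−x̄)² = 83.1371
r_1 = -10.6347 / 83.1371 = -0.128

-0.128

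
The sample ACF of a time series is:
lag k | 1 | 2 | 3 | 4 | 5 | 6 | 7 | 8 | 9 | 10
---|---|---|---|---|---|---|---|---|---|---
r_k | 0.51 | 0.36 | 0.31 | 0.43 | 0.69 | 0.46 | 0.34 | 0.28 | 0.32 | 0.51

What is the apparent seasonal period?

The largest autocorrelation is r_5 = 0.69; the remaining lags stay at or below 0.51. The elevated value at lag 1 (0.51), dropping to 0.36 at lag 2, reflects decaying short-term dependence rather than seasonality.
The dominant spike at lag 5 indicates a seasonal period of 5.

5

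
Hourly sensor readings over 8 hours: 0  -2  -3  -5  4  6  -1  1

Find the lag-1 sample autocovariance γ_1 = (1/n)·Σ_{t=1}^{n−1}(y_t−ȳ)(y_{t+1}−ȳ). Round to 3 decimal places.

2.250

Mean ȳ = (0 − 2 − 3 − 5 + 4 + 6 − 1 + 1)/8 = 0.0000
Deviations: 0.0000, -2.0000, -3.0000, -5.0000, 4.0000, 6.0000, -1.0000, 1.0000
Σ_{t=1}^{7}(y_t−ȳ)(y_{t+1}−ȳ) = 18.0000
γ_1 = 18.0000 / 8 = 2.250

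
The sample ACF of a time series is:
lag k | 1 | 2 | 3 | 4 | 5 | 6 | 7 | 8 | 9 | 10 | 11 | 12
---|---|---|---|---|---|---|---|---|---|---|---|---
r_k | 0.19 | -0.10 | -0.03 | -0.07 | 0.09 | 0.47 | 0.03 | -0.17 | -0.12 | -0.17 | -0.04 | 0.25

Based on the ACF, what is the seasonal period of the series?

6

The largest autocorrelation is r_6 = 0.47, with a weaker echo at lag 12 (0.25); the remaining lags stay at or below 0.19.
The dominant spike at lag 6 indicates a seasonal period of 6.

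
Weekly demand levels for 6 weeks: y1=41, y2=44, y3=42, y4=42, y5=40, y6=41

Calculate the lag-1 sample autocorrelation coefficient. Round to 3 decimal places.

-0.012

Mean ȳ = (41 + 44 + 42 + 42 + 40 + 41)/6 = 41.6667
Deviations from mean: -0.6667, 2.3333, 0.3333, 0.3333, -1.6667, -0.6667
Σ(y_t−ȳ)(y_{t+1}−ȳ) = (-1.5556) + (0.7778) + (0.1111) + (-0.5556) + (1.1111) = -0.1111
Denominator Σ(y_t−ȳ)² = 9.3333
r_1 = -0.1111 / 9.3333 = -0.012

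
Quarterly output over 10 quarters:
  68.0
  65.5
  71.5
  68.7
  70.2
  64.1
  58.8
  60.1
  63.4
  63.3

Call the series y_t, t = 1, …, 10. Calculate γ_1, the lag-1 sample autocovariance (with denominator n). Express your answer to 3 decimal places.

8.892

Mean ȳ = (68.0 + 65.5 + 71.5 + 68.7 + 70.2 + 64.1 + 58.8 + 60.1 + 63.4 + 63.3)/10 = 65.3600
Σ_{t=1}^{9}(y_t−ȳ)(y_{t+1}−ȳ) = 88.9224
γ_1 = 88.9224 / 10 = 8.892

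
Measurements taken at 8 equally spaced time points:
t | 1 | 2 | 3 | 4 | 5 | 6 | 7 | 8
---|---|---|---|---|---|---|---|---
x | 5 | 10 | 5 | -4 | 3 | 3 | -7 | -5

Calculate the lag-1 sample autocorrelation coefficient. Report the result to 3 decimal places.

0.313

Mean x̄ = (5 + 10 + 5 − 4 + 3 + 3 − 7 − 5)/8 = 1.2500
Deviations from mean: 3.7500, 8.7500, 3.7500, -5.2500, 1.7500, 1.7500, -8.2500, -6.2500
Σ(x_t−x̄)(x_{t+1}−x̄) = (32.8125) + (32.8125) + (-19.6875) + (-9.1875) + (3.0625) + (-14.4375) + (51.5625) = 76.9375
Denominator Σ(x_t−x̄)² = 245.5000
r_1 = 76.9375 / 245.5000 = 0.313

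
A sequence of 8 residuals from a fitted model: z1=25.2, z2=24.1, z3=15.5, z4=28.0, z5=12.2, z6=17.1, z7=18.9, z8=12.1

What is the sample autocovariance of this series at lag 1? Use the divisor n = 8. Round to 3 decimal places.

Mean z̄ = (25.2 + 24.1 + 15.5 + 28.0 + 12.2 + 17.1 + 18.9 + 12.1)/8 = 19.1375
Σ_{t=1}^{7}(z_t−z̄)(z_{t+1}−z̄) = -65.3964
γ_1 = -65.3964 / 8 = -8.175

-8.175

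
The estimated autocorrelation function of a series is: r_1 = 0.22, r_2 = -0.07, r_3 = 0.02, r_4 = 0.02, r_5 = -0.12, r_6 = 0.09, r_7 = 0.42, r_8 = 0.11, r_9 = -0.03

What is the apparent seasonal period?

The largest autocorrelation is r_7 = 0.42; the remaining lags stay at or below 0.22.
The dominant spike at lag 7 indicates a seasonal period of 7.

7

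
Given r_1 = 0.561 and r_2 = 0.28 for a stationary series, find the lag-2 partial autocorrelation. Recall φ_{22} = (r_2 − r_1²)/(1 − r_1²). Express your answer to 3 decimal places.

φ_{22} = (r_2 − r_1²) / (1 − r_1²)
r_1² = (0.561)² = 0.314721
Numerator = 0.28 − 0.3147 = -0.0347; denominator = 1 − 0.3147 = 0.6853
φ_{22} = -0.0347 / 0.6853 = -0.051

-0.051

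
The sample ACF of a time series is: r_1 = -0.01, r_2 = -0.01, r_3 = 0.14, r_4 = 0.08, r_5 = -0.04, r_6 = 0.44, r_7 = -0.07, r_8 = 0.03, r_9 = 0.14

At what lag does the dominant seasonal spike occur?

The largest autocorrelation is r_6 = 0.44; the remaining lags stay at or below 0.14.
The dominant spike at lag 6 indicates a seasonal period of 6.

6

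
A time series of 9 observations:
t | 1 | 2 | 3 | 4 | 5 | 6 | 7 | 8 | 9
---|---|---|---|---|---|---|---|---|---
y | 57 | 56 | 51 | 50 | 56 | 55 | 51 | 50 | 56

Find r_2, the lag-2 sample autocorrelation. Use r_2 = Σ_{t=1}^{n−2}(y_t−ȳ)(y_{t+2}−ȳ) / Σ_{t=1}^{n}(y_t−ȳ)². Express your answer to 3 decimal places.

-0.662

Mean ȳ = (57 + 56 + 51 + 50 + 56 + 55 + 51 + 50 + 56)/9 = 53.5556
Numerator Σ_{t=1}^{7}(y_t−ȳ)(y_{t+2}−ȳ) = -46.5062
Denominator Σ(y_t−ȳ)² = 70.2222
r_2 = -46.5062 / 70.2222 = -0.662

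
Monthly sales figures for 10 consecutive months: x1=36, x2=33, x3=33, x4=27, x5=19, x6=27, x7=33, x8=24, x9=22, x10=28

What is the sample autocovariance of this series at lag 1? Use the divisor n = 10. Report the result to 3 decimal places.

7.816

Mean x̄ = (36 + 33 + 33 + 27 + 19 + 27 + 33 + 24 + 22 + 28)/10 = 28.2000
Σ_{t=1}^{9}(x_t−x̄)(x_{t+1}−x̄) = 78.1600
γ_1 = 78.1600 / 10 = 7.816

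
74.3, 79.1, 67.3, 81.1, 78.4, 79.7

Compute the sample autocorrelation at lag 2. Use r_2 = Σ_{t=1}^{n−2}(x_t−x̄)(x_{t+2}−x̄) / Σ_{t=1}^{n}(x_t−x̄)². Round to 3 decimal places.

Mean x̄ = (74.3 + 79.1 + 67.3 + 81.1 + 78.4 + 79.7)/6 = 76.6500
Σ(x_t−x̄)(x_{t+2}−x̄) = (21.9725) + (10.9025) + (-16.3625) + (13.5725) = 30.0850
Denominator Σ(x_t−x̄)² = 131.1150
r_2 = 30.0850 / 131.1150 = 0.229

0.229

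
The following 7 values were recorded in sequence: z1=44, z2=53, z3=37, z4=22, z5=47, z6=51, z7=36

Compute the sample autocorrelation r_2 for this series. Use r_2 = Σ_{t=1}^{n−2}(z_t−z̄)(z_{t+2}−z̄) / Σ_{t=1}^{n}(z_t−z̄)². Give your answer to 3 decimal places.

-0.692

Mean z̄ = (44 + 53 + 37 + 22 + 47 + 51 + 36)/7 = 41.4286
Numerator Σ_{t=1}^{5}(z_t−z̄)(z_{t+2}−z̄) = -477.0816
Denominator Σ(z_t−z̄)² = 689.7143
r_2 = -477.0816 / 689.7143 = -0.692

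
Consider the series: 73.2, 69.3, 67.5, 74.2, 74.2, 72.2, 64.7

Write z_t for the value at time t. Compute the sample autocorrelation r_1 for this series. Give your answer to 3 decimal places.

Mean z̄ = (73.2 + 69.3 + 67.5 + 74.2 + 74.2 + 72.2 + 64.7)/7 = 70.7571
Σ(z_t−z̄)(z_{t+1}−z̄) = (-3.5596) + (4.7461) + (-11.2139) + (11.8533) + (4.9676) + (-8.7396) = -1.9461
Denominator Σ(z_t−z̄)² = 81.1771
r_1 = -1.9461 / 81.1771 = -0.024

-0.024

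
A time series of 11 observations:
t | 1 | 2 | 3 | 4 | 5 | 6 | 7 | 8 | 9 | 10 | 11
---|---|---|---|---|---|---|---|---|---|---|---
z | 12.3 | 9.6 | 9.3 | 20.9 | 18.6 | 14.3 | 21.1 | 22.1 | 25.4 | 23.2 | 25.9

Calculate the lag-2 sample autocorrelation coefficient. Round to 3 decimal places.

Mean z̄ = (12.3 + 9.6 + 9.3 + 20.9 + 18.6 + 14.3 + 21.1 + 22.1 + 25.4 + 23.2 + 25.9)/11 = 18.4273
Numerator Σ_{t=1}^{9}(z_t−z̄)(z_{t+2}−z̄) = 95.8894
Denominator Σ(z_t−z̄)² = 369.8218
r_2 = 95.8894 / 369.8218 = 0.259

0.259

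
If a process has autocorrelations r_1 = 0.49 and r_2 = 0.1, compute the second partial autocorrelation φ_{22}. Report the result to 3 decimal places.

φ_{22} = (r_2 − r_1²) / (1 − r_1²)
r_1² = (0.49)² = 0.2401
Numerator = 0.1 − 0.2401 = -0.1401; denominator = 1 − 0.2401 = 0.7599
φ_{22} = -0.1401 / 0.7599 = -0.184

-0.184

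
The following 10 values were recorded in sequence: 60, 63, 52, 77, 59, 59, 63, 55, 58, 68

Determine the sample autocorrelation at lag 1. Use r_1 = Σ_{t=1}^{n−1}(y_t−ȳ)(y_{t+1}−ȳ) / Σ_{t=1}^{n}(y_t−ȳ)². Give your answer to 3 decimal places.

-0.471

Mean ȳ = (60 + 63 + 52 + 77 + 59 + 59 + 63 + 55 + 58 + 68)/10 = 61.4000
Numerator Σ_{t=1}^{9}(y_t−ȳ)(y_{t+1}−ȳ) = -210.3600
Denominator Σ(y_t−ȳ)² = 446.4000
r_1 = -210.3600 / 446.4000 = -0.471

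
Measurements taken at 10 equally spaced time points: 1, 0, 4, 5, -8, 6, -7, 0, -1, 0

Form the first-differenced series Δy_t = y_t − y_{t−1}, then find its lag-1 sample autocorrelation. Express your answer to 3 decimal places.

-0.790

First differences Δy: -1, 4, 1, -13, 14, -13, 7, -1, 1
Mean of differences = -0.1111
Numerator Σ(Δy_t−Δȳ)(Δy_{t+1}−Δȳ) = -476.1235
Denominator Σ(Δy_t−Δȳ)² = 602.8889
r_1(Δy) = -476.1235 / 602.8889 = -0.790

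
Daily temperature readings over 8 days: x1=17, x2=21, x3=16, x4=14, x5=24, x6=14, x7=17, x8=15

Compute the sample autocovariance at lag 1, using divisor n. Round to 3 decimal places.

Mean x̄ = (17 + 21 + 16 + 14 + 24 + 14 + 17 + 15)/8 = 17.2500
Deviations: -0.2500, 3.7500, -1.2500, -3.2500, 6.7500, -3.2500, -0.2500, -2.2500
Σ_{t=1}^{7}(x_t−x̄)(x_{t+1}−x̄) = -44.0625
γ_1 = -44.0625 / 8 = -5.508

-5.508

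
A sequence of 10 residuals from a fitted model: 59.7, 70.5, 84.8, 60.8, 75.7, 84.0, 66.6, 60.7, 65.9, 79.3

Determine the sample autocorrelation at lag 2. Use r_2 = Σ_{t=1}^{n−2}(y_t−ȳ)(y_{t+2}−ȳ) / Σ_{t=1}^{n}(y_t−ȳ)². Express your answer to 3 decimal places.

Mean ȳ = (59.7 + 70.5 + 84.8 + 60.8 + 75.7 + 84.0 + 66.6 + 60.7 + 65.9 + 79.3)/10 = 70.8000
Numerator Σ_{t=1}^{8}(y_t−ȳ)(y_{t+2}−ȳ) = -434.9700
Denominator Σ(y_t−ȳ)² = 833.4600
r_2 = -434.9700 / 833.4600 = -0.522

-0.522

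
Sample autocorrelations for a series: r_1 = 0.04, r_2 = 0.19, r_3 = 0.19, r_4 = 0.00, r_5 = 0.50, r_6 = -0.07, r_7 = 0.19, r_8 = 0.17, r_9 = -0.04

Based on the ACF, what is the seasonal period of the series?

The largest autocorrelation is r_5 = 0.50; the remaining lags stay at or below 0.19.
The dominant spike at lag 5 indicates a seasonal period of 5.

5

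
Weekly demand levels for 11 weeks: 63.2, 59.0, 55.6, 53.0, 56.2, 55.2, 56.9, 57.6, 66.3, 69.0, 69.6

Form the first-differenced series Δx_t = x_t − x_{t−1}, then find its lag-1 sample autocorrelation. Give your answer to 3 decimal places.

First differences Δx: -4.2, -3.4, -2.6, 3.2, -1.0, 1.7, 0.7, 8.7, 2.7, 0.6
Mean of differences = 0.6400
Numerator Σ(Δx_t−Δx̄)(Δx_{t+1}−Δx̄) = 35.4804
Denominator Σ(Δx_t−Δx̄)² = 129.8240
r_1(Δx) = 35.4804 / 129.8240 = 0.273

0.273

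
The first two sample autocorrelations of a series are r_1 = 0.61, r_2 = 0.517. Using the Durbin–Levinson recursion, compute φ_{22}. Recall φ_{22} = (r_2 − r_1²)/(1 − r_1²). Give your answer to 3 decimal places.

0.231

φ_{22} = (r_2 − r_1²) / (1 − r_1²)
r_1² = (0.61)² = 0.3721
Numerator = 0.517 − 0.3721 = 0.1449; denominator = 1 − 0.3721 = 0.6279
φ_{22} = 0.1449 / 0.6279 = 0.231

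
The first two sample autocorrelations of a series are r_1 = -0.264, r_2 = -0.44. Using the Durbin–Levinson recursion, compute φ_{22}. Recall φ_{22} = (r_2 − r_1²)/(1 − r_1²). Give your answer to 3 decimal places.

φ_{22} = (r_2 − r_1²) / (1 − r_1²)
r_1² = (-0.264)² = 0.069696
Numerator = -0.44 − 0.0697 = -0.5097; denominator = 1 − 0.0697 = 0.9303
φ_{22} = -0.5097 / 0.9303 = -0.548

-0.548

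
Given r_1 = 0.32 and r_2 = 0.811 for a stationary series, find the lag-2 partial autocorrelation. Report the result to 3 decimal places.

φ_{22} = (r_2 − r_1²) / (1 − r_1²)
r_1² = (0.32)² = 0.1024
Numerator = 0.811 − 0.1024 = 0.7086; denominator = 1 − 0.1024 = 0.8976
φ_{22} = 0.7086 / 0.8976 = 0.789

0.789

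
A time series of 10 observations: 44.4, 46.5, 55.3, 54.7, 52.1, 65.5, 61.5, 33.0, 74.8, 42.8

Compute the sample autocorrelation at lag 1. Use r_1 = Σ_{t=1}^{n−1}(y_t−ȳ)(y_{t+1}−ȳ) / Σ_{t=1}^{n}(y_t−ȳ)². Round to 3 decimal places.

-0.519

Mean ȳ = (44.4 + 46.5 + 55.3 + 54.7 + 52.1 + 65.5 + 61.5 + 33.0 + 74.8 + 42.8)/10 = 53.0600
Numerator Σ_{t=1}^{9}(y_t−ȳ)(y_{t+1}−ȳ) = -691.1976
Denominator Σ(y_t−ȳ)² = 1332.9440
r_1 = -691.1976 / 1332.9440 = -0.519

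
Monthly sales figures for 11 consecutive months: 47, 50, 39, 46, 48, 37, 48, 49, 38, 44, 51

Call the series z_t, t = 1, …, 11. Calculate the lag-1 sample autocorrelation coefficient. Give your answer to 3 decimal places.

Mean z̄ = (47 + 50 + 39 + 46 + 48 + 37 + 48 + 49 + 38 + 44 + 51)/11 = 45.1818
Numerator Σ_{t=1}^{10}(z_t−z̄)(z_{t+1}−z̄) = -84.9421
Denominator Σ(z_t−z̄)² = 249.6364
r_1 = -84.9421 / 249.6364 = -0.340

-0.340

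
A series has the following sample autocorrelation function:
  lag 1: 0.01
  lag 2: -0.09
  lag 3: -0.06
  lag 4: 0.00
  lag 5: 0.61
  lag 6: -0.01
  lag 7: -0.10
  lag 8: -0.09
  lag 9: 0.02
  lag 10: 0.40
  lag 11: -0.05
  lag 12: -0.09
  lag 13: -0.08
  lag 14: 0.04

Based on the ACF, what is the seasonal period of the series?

The largest autocorrelation is r_5 = 0.61, with a weaker echo at lag 10 (0.40); the remaining lags stay at or below 0.04.
The dominant spike at lag 5 indicates a seasonal period of 5.

5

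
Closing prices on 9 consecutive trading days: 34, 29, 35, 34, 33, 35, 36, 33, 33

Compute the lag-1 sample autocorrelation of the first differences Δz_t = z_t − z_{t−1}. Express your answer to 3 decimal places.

First differences Δz: -5, 6, -1, -1, 2, 1, -3, 0
Mean of differences = -0.1250
Numerator Σ(Δz_t−Δz̄)(Δz_{t+1}−Δz̄) = -37.5156
Denominator Σ(Δz_t−Δz̄)² = 76.8750
r_1(Δz) = -37.5156 / 76.8750 = -0.488

-0.488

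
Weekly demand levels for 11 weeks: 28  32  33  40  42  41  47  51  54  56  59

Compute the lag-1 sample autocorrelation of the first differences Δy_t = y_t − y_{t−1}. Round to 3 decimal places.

-0.389

First differences Δy: 4, 1, 7, 2, -1, 6, 4, 3, 2, 3
Mean of differences = 3.1000
Numerator Σ(Δy_t−Δȳ)(Δy_{t+1}−Δȳ) = -19.0100
Denominator Σ(Δy_t−Δȳ)² = 48.9000
r_1(Δy) = -19.0100 / 48.9000 = -0.389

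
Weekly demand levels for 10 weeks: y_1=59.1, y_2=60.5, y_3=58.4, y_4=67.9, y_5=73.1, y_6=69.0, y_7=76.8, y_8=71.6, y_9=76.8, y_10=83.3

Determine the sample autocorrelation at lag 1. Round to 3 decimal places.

Mean ȳ = (59.1 + 60.5 + 58.4 + 67.9 + 73.1 + 69.0 + 76.8 + 71.6 + 76.8 + 83.3)/10 = 69.6500
Numerator Σ_{t=1}^{9}(y_t−ȳ)(y_{t+1}−ȳ) = 331.7125
Denominator Σ(y_t−ȳ)² = 629.3450
r_1 = 331.7125 / 629.3450 = 0.527

0.527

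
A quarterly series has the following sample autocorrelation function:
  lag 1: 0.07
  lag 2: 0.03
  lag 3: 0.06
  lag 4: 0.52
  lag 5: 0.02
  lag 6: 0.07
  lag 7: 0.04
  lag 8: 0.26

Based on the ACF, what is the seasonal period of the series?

4

The largest autocorrelation is r_4 = 0.52, with a weaker echo at lag 8 (0.26); the remaining lags stay at or below 0.07.
The dominant spike at lag 4 indicates a seasonal period of 4.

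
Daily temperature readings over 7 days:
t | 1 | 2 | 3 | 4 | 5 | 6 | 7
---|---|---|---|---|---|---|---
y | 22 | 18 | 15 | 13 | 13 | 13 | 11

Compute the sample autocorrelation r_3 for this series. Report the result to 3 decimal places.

Mean ȳ = (22 + 18 + 15 + 13 + 13 + 13 + 11)/7 = 15.0000
Deviations from mean: 7.0000, 3.0000, 0.0000, -2.0000, -2.0000, -2.0000, -4.0000
Σ(y_t−ȳ)(y_{t+3}−ȳ) = (-14.0000) + (-6.0000) + (0.0000) + (8.0000) = -12.0000
Denominator Σ(y_t−ȳ)² = 86.0000
r_3 = -12.0000 / 86.0000 = -0.140

-0.140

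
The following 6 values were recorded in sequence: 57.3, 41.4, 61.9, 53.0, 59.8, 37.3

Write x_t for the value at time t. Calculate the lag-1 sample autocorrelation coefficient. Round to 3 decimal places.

Mean x̄ = (57.3 + 41.4 + 61.9 + 53.0 + 59.8 + 37.3)/6 = 51.7833
Deviations from mean: 5.5167, -10.3833, 10.1167, 1.2167, 8.0167, -14.4833
Numerator Σ_{t=1}^{5}(x_t−x̄)(x_{t+1}−x̄) = -256.3719
Denominator Σ(x_t−x̄)² = 516.1083
r_1 = -256.3719 / 516.1083 = -0.497

-0.497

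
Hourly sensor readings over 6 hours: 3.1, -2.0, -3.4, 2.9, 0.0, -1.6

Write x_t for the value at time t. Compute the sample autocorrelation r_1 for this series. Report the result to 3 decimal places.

Mean x̄ = (3.1 − 2.0 − 3.4 + 2.9 + 0.0 − 1.6)/6 = -0.1667
Deviations from mean: 3.2667, -1.8333, -3.2333, 3.0667, 0.1667, -1.4333
Numerator Σ_{t=1}^{5}(x_t−x̄)(x_{t+1}−x̄) = -9.7044
Denominator Σ(x_t−x̄)² = 35.9733
r_1 = -9.7044 / 35.9733 = -0.270

-0.270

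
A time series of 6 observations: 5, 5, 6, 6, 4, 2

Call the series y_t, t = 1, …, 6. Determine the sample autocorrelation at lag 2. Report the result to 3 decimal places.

-0.314

Mean ȳ = (5 + 5 + 6 + 6 + 4 + 2)/6 = 4.6667
Deviations from mean: 0.3333, 0.3333, 1.3333, 1.3333, -0.6667, -2.6667
Σ(y_t−ȳ)(y_{t+2}−ȳ) = (0.4444) + (0.4444) + (-0.8889) + (-3.5556) = -3.5556
Denominator Σ(y_t−ȳ)² = 11.3333
r_2 = -3.5556 / 11.3333 = -0.314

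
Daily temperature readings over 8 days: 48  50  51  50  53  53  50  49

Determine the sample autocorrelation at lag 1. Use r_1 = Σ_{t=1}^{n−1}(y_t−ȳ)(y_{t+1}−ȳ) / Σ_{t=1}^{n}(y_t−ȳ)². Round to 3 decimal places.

Mean ȳ = (48 + 50 + 51 + 50 + 53 + 53 + 50 + 49)/8 = 50.5000
Deviations from mean: -2.5000, -0.5000, 0.5000, -0.5000, 2.5000, 2.5000, -0.5000, -1.5000
Numerator Σ_{t=1}^{7}(y_t−ȳ)(y_{t+1}−ȳ) = 5.2500
Denominator Σ(y_t−ȳ)² = 22.0000
r_1 = 5.2500 / 22.0000 = 0.239

0.239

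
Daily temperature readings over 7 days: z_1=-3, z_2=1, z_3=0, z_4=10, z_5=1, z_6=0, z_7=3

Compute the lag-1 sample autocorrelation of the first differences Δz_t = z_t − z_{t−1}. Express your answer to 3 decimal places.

-0.485

First differences Δz: 4, -1, 10, -9, -1, 3
Mean of differences = 1.0000
Numerator Σ(Δz_t−Δz̄)(Δz_{t+1}−Δz̄) = -98.0000
Denominator Σ(Δz_t−Δz̄)² = 202.0000
r_1(Δz) = -98.0000 / 202.0000 = -0.485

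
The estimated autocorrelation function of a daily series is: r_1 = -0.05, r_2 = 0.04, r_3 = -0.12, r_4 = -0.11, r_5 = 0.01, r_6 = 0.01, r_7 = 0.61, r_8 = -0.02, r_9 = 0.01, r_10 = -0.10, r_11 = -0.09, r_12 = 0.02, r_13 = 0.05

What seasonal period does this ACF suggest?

The largest autocorrelation is r_7 = 0.61; the remaining lags stay at or below 0.05.
The dominant spike at lag 7 indicates a seasonal period of 7.

7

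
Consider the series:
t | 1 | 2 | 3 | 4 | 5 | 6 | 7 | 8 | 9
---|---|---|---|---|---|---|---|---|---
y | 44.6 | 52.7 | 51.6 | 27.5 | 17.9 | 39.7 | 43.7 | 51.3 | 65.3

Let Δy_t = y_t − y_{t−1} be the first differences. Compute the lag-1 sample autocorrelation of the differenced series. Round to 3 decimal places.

0.182

First differences Δy: 8.1, -1.1, -24.1, -9.6, 21.8, 4.0, 7.6, 14.0
Mean of differences = 2.5875
Numerator Σ(Δy_t−Δȳ)(Δy_{t+1}−Δȳ) = 260.6073
Denominator Σ(Δy_t−Δȳ)² = 1431.2288
r_1(Δy) = 260.6073 / 1431.2288 = 0.182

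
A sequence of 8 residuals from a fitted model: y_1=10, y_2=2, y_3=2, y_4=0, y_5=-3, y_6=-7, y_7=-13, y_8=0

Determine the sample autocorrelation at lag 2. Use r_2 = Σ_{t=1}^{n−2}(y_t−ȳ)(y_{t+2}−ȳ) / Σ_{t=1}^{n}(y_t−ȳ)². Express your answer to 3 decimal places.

0.128

Mean ȳ = (10 + 2 + 2 + 0 − 3 − 7 − 13 + 0)/8 = -1.1250
Σ(y_t−ȳ)(y_{t+2}−ȳ) = (34.7656) + (3.5156) + (-5.8594) + (-6.6094) + (22.2656) + (-6.6094) = 41.4688
Denominator Σ(y_t−ȳ)² = 324.8750
r_2 = 41.4688 / 324.8750 = 0.128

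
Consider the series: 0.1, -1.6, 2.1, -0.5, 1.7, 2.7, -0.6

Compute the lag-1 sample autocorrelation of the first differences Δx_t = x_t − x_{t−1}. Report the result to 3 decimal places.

-0.556

First differences Δx: -1.7, 3.7, -2.6, 2.2, 1.0, -3.3
Mean of differences = -0.1167
Numerator Σ(Δx_t−Δx̄)(Δx_{t+1}−Δx̄) = -22.2419
Denominator Σ(Δx_t−Δx̄)² = 39.9883
r_1(Δx) = -22.2419 / 39.9883 = -0.556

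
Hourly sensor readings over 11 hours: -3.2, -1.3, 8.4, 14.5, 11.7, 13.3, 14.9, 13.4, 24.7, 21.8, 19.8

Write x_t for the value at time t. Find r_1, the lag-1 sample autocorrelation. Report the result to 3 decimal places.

Mean x̄ = (-3.2 − 1.3 + 8.4 + 14.5 + 11.7 + 13.3 + 14.9 + 13.4 + 24.7 + 21.8 + 19.8)/11 = 12.5455
Numerator Σ_{t=1}^{10}(x_t−x̄)(x_{t+1}−x̄) = 458.8034
Denominator Σ(x_t−x̄)² = 754.1873
r_1 = 458.8034 / 754.1873 = 0.608

0.608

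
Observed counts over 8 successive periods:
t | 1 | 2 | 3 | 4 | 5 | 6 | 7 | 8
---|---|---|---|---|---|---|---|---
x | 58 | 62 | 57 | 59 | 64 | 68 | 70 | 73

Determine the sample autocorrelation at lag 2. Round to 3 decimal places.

Mean x̄ = (58 + 62 + 57 + 59 + 64 + 68 + 70 + 73)/8 = 63.8750
Deviations from mean: -5.8750, -1.8750, -6.8750, -4.8750, 0.1250, 4.1250, 6.1250, 9.1250
Numerator Σ_{t=1}^{6}(x_t−x̄)(x_{t+2}−x̄) = 66.9688
Denominator Σ(x_t−x̄)² = 246.8750
r_2 = 66.9688 / 246.8750 = 0.271

0.271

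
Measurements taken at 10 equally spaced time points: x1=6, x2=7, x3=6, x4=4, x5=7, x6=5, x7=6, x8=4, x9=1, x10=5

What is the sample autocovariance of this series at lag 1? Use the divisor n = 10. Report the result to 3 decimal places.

Mean x̄ = (6 + 7 + 6 + 4 + 7 + 5 + 6 + 4 + 1 + 5)/10 = 5.1000
Σ_{t=1}^{9}(x_t−x̄)(x_{t+1}−x̄) = 3.9900
γ_1 = 3.9900 / 10 = 0.399

0.399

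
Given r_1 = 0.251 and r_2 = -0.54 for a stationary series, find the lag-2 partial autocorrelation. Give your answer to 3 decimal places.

-0.644

φ_{22} = (r_2 − r_1²) / (1 − r_1²)
r_1² = (0.251)² = 0.063001
Numerator = -0.54 − 0.0630 = -0.6030; denominator = 1 − 0.0630 = 0.9370
φ_{22} = -0.6030 / 0.9370 = -0.644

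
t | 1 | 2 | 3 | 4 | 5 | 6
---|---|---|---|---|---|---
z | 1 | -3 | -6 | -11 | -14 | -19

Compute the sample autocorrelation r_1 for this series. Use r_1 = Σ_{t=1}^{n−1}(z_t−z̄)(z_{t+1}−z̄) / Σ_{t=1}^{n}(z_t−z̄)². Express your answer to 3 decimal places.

0.480

Mean z̄ = (1 − 3 − 6 − 11 − 14 − 19)/6 = -8.6667
Σ(z_t−z̄)(z_{t+1}−z̄) = (54.7778) + (15.1111) + (-6.2222) + (12.4444) + (55.1111) = 131.2222
Denominator Σ(z_t−z̄)² = 273.3333
r_1 = 131.2222 / 273.3333 = 0.480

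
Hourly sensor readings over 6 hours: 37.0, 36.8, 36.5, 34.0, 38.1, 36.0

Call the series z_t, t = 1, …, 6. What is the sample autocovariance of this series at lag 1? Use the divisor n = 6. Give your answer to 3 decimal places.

Mean z̄ = (37.0 + 36.8 + 36.5 + 34.0 + 38.1 + 36.0)/6 = 36.4000
Σ_{t=1}^{5}(z_t−z̄)(z_{t+1}−z̄) = -4.7200
γ_1 = -4.7200 / 6 = -0.787

-0.787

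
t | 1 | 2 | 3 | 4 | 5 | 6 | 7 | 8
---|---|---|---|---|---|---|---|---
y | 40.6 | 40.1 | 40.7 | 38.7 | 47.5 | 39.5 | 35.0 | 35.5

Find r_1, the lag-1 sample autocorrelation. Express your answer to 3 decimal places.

Mean ȳ = (40.6 + 40.1 + 40.7 + 38.7 + 47.5 + 39.5 + 35.0 + 35.5)/8 = 39.7000
Deviations from mean: 0.9000, 0.4000, 1.0000, -1.0000, 7.8000, -0.2000, -4.7000, -4.2000
Numerator Σ_{t=1}^{7}(y_t−ȳ)(y_{t+1}−ȳ) = 11.0800
Denominator Σ(y_t−ȳ)² = 103.5800
r_1 = 11.0800 / 103.5800 = 0.107

0.107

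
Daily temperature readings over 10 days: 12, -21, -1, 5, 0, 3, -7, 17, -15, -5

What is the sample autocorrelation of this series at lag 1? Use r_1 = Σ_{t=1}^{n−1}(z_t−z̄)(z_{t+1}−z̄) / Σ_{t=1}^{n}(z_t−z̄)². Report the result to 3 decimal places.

Mean z̄ = (12 − 21 − 1 + 5 + 0 + 3 − 7 + 17 − 15 − 5)/10 = -1.2000
Numerator Σ_{t=1}^{9}(z_t−z̄)(z_{t+1}−z̄) = -580.2400
Denominator Σ(z_t−z̄)² = 1193.6000
r_1 = -580.2400 / 1193.6000 = -0.486

-0.486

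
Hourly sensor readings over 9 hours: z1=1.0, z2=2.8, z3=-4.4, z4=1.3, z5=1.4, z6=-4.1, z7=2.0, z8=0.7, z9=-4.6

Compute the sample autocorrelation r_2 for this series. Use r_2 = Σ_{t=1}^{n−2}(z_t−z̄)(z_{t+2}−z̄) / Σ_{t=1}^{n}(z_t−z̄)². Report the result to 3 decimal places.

Mean z̄ = (1.0 + 2.8 − 4.4 + 1.3 + 1.4 − 4.1 + 2.0 + 0.7 − 4.6)/9 = -0.4333
Σ(z_t−z̄)(z_{t+2}−z̄) = (-5.6856) + (5.6044) + (-7.2722) + (-6.3556) + (4.4611) + (-4.1556) + (-10.1389) = -23.5422
Denominator Σ(z_t−z̄)² = 72.6200
r_2 = -23.5422 / 72.6200 = -0.324

-0.324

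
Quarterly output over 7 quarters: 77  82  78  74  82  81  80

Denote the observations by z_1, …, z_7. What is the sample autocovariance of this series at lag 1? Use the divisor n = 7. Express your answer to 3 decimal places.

-1.615

Mean z̄ = (77 + 82 + 78 + 74 + 82 + 81 + 80)/7 = 79.1429
Deviations: -2.1429, 2.8571, -1.1429, -5.1429, 2.8571, 1.8571, 0.8571
Σ_{t=1}^{6}(z_t−z̄)(z_{t+1}−z̄) = -11.3061
γ_1 = -11.3061 / 7 = -1.615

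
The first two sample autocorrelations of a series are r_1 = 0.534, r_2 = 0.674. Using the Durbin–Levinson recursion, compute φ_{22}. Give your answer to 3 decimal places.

φ_{22} = (r_2 − r_1²) / (1 − r_1²)
r_1² = (0.534)² = 0.285156
Numerator = 0.674 − 0.2852 = 0.3888; denominator = 1 − 0.2852 = 0.7148
φ_{22} = 0.3888 / 0.7148 = 0.544

0.544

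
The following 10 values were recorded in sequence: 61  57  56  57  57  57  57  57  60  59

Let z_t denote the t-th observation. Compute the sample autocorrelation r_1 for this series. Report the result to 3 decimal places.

0.159

Mean z̄ = (61 + 57 + 56 + 57 + 57 + 57 + 57 + 57 + 60 + 59)/10 = 57.8000
Numerator Σ_{t=1}^{9}(z_t−z̄)(z_{t+1}−z̄) = 3.7600
Denominator Σ(z_t−z̄)² = 23.6000
r_1 = 3.7600 / 23.6000 = 0.159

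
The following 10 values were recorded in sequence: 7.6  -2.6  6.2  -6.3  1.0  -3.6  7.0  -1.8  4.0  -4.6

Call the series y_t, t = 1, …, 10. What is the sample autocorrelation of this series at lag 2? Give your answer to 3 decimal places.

0.578

Mean ȳ = (7.6 − 2.6 + 6.2 − 6.3 + 1.0 − 3.6 + 7.0 − 1.8 + 4.0 − 4.6)/10 = 0.6900
Numerator Σ_{t=1}^{8}(y_t−ȳ)(y_{t+2}−ȳ) = 139.4628
Denominator Σ(y_t−ȳ)² = 241.2490
r_2 = 139.4628 / 241.2490 = 0.578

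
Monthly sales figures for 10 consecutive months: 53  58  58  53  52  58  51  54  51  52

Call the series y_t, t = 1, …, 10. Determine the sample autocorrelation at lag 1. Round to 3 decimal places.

-0.053

Mean ȳ = (53 + 58 + 58 + 53 + 52 + 58 + 51 + 54 + 51 + 52)/10 = 54.0000
Numerator Σ_{t=1}^{9}(y_t−ȳ)(y_{t+1}−ȳ) = -4.0000
Denominator Σ(y_t−ȳ)² = 76.0000
r_1 = -4.0000 / 76.0000 = -0.053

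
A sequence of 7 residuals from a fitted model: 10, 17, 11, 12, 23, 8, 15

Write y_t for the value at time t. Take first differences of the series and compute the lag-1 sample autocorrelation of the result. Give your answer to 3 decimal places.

-0.630

First differences Δy: 7, -6, 1, 11, -15, 7
Mean of differences = 0.8333
Numerator Σ(Δy_t−Δȳ)(Δy_{t+1}−Δȳ) = -300.1944
Denominator Σ(Δy_t−Δȳ)² = 476.8333
r_1(Δy) = -300.1944 / 476.8333 = -0.630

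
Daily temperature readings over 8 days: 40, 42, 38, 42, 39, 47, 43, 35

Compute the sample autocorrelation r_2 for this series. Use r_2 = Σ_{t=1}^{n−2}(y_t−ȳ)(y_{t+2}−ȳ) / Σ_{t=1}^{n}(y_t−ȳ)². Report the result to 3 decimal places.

-0.258

Mean ȳ = (40 + 42 + 38 + 42 + 39 + 47 + 43 + 35)/8 = 40.7500
Deviations from mean: -0.7500, 1.2500, -2.7500, 1.2500, -1.7500, 6.2500, 2.2500, -5.7500
Numerator Σ_{t=1}^{6}(y_t−ȳ)(y_{t+2}−ȳ) = -23.6250
Denominator Σ(y_t−ȳ)² = 91.5000
r_2 = -23.6250 / 91.5000 = -0.258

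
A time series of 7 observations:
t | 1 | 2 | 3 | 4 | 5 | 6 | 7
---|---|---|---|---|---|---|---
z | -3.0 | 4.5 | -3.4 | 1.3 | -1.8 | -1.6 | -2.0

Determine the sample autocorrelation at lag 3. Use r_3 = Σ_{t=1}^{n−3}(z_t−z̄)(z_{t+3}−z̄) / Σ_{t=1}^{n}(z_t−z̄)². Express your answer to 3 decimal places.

-0.217

Mean z̄ = (-3.0 + 4.5 − 3.4 + 1.3 − 1.8 − 1.6 − 2.0)/7 = -0.8571
Deviations from mean: -2.1429, 5.3571, -2.5429, 2.1571, -0.9429, -0.7429, -1.1429
Σ(z_t−z̄)(z_{t+3}−z̄) = (-4.6224) + (-5.0510) + (1.8890) + (-2.4653) = -10.2498
Denominator Σ(z_t−z̄)² = 47.1571
r_3 = -10.2498 / 47.1571 = -0.217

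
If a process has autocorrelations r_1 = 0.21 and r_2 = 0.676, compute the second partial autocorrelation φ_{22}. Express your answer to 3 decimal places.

0.661

φ_{22} = (r_2 − r_1²) / (1 − r_1²)
r_1² = (0.21)² = 0.0441
Numerator = 0.676 − 0.0441 = 0.6319; denominator = 1 − 0.0441 = 0.9559
φ_{22} = 0.6319 / 0.9559 = 0.661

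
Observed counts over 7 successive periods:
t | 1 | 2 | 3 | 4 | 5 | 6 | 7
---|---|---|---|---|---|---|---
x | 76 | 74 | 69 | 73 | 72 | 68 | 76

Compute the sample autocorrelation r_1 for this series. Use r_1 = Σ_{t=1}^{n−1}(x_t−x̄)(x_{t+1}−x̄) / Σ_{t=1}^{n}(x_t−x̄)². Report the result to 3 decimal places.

-0.252

Mean x̄ = (76 + 74 + 69 + 73 + 72 + 68 + 76)/7 = 72.5714
Deviations from mean: 3.4286, 1.4286, -3.5714, 0.4286, -0.5714, -4.5714, 3.4286
Σ(x_t−x̄)(x_{t+1}−x̄) = (4.8980) + (-5.1020) + (-1.5306) + (-0.2449) + (2.6122) + (-15.6735) = -15.0408
Denominator Σ(x_t−x̄)² = 59.7143
r_1 = -15.0408 / 59.7143 = -0.252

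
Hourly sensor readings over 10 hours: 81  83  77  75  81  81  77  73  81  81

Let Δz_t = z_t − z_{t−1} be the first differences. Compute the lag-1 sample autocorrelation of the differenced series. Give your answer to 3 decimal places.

-0.159

First differences Δz: 2, -6, -2, 6, 0, -4, -4, 8, 0
Mean of differences = 0.0000
Numerator Σ(Δz_t−Δz̄)(Δz_{t+1}−Δz̄) = -28.0000
Denominator Σ(Δz_t−Δz̄)² = 176.0000
r_1(Δz) = -28.0000 / 176.0000 = -0.159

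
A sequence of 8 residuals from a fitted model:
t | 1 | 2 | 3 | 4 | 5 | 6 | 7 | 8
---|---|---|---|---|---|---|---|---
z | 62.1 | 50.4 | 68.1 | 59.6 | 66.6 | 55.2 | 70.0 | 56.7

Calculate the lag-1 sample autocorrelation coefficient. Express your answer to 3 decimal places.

Mean z̄ = (62.1 + 50.4 + 68.1 + 59.6 + 66.6 + 55.2 + 70.0 + 56.7)/8 = 61.0875
Deviations from mean: 1.0125, -10.6875, 7.0125, -1.4875, 5.5125, -5.8875, 8.9125, -4.3875
Σ(z_t−z̄)(z_{t+1}−z̄) = (-10.8211) + (-74.9461) + (-10.4311) + (-8.1998) + (-32.4548) + (-52.4723) + (-39.1036) = -228.4289
Denominator Σ(z_t−z̄)² = 330.3688
r_1 = -228.4289 / 330.3688 = -0.691

-0.691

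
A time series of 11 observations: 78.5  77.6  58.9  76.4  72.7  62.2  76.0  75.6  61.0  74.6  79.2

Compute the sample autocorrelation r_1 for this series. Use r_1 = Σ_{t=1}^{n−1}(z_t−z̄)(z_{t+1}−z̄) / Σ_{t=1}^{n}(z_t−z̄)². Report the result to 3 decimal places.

-0.302

Mean z̄ = (78.5 + 77.6 + 58.9 + 76.4 + 72.7 + 62.2 + 76.0 + 75.6 + 61.0 + 74.6 + 79.2)/11 = 72.0636
Numerator Σ_{t=1}^{10}(z_t−z̄)(z_{t+1}−z̄) = -171.8368
Denominator Σ(z_t−z̄)² = 569.6255
r_1 = -171.8368 / 569.6255 = -0.302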